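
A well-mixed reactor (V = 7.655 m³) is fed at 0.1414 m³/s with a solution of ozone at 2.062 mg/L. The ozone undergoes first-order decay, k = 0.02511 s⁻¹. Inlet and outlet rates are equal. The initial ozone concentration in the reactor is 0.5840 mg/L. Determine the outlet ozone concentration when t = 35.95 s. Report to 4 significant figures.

0.8134 mg/L

Species balance: V dC/dt = Q C_in − Q C − k V C.
dC/dt = (Q/V) C_in − (Q/V + k) C; effective rate a = Q/V + k = 0.0184716 + 0.02511 = 0.0435816 s⁻¹.
C_ss = Q C_in/(Q + kV) = 0.873957 mg/L; C(t) = C_ss + (C₀ − C_ss) e^(−a t).
C(35.95) = 0.873957 + (-0.289957)·e^(−0.0435816·35.95) = 0.873957 + (-0.289957)·0.208721 = 0.813437 mg/L.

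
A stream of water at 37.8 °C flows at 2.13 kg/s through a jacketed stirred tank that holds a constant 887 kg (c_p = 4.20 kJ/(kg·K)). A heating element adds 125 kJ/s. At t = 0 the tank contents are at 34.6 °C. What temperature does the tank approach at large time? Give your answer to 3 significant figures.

51.8 °C

Unsteady energy balance on the tank contents: M c_p dT/dt = ṁ c_p (T_in − T) + 125.
At steady state dT/dt = 0 ⇒ T_ss = T_in + Q̇/(ṁ c_p) = 37.8 + 125/(2.13·4.20) = 51.773 °C.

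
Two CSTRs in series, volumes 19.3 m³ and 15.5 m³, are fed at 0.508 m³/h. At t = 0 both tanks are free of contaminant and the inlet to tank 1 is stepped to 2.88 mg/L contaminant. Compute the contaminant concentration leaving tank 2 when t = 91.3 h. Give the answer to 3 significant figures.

Time constants: τᵢ = Vᵢ/Q for each well-mixed tank.
τ₁ = 19.3/0.508 = 37.992 h; τ₂ = 15.5/0.508 = 30.512 h.
Solving the cascade with C₁(0)=C₂(0)=0 gives C₂(t) = C_in[1 − (τ₁ e^(−t/τ₁) − τ₂ e^(−t/τ₂))/(τ₁ − τ₂)].
At t = 91.3: e^(−t/τ₁) = 0.090434, e^(−t/τ₂) = 0.050173.
C₂ = 2.88·[1 − (37.992·0.090434 − 30.512·0.050173)/(7.4803)] = 2.88·0.74534 = 2.1466 mg/L.

2.15 mg/L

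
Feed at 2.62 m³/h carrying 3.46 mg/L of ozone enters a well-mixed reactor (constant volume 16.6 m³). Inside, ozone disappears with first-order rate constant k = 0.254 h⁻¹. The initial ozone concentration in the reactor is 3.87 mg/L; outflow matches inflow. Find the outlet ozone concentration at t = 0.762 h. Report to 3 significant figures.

Accumulation = in − out − consumed: V dC/dt = Q C_in − Q C − k V C.
dC/dt = (Q/V) C_in − (Q/V + k) C; effective rate a = Q/V + k = 0.15783 + 0.254 = 0.41183 h⁻¹.
C_ss = Q C_in/(Q + kV) = 1.3260 mg/L; C(t) = C_ss + (C₀ − C_ss) e^(−a t).
C(0.762) = 1.3260 + (2.5440)·e^(−0.41183·0.762) = 1.3260 + (2.5440)·0.73065 = 3.1848 mg/L.

3.18 mg/L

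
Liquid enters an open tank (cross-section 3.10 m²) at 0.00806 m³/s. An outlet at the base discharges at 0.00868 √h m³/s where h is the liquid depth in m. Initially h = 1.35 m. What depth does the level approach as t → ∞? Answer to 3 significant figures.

Unsteady balance on liquid volume: A dh/dt = Q_in − 0.00868 √h. At steady state dh/dt = 0:
Q_in = 0.00868 √h_ss ⇒ √h_ss = 0.00806/0.00868 = 0.92857.
h_ss = 0.92857² = 0.86224 m. (Since h₀ = 1.35 m > h_ss, the level will fall toward this value.)

0.862 m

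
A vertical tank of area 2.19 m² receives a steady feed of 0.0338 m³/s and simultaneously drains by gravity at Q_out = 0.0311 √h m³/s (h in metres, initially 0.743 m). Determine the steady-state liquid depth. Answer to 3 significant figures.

A dh/dt = Q_in − 0.0311 √h. Steady state requires inflow = outflow:
Q_in = 0.0311 √h_ss ⇒ √h_ss = 0.0338/0.0311 = 1.0868.
h_ss = 1.0868² = 1.1812 m. (Since h₀ = 0.743 m < h_ss, the level will rise toward this value.)

1.18 m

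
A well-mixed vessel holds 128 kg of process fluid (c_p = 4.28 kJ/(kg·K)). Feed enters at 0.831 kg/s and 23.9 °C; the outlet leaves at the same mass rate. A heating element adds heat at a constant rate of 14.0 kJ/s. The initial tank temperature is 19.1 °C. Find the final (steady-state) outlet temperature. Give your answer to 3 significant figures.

Heat balance on the well-mixed liquid: M c_p dT/dt = ṁ c_p (T_in − T) + 14.0.
At steady state dT/dt = 0 ⇒ T_ss = T_in + Q̇/(ṁ c_p) = 23.9 + 14.0/(0.831·4.28) = 27.836 °C.

27.8 °C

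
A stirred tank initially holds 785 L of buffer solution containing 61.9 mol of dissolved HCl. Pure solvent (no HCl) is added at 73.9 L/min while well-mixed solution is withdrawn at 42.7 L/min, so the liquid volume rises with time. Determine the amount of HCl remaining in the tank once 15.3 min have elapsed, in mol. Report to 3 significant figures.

32.3 mol

Let m(t) be the amount of HCl. Volume: V(t) = V₀ + (Q_in − Q_out) t = 785 + 31.200 t; V(15.3) = 1262.4 L.
Solute balance: dm/dt = 0 − Q_out C = −Q_out m/V(t).
dm/m = −Q_out dt/(V₀ + 31.200 t); integrating gives ln(m/m₀) = −(Q_out/(Q_in−Q_out)) ln(V/V₀).
m = m₀ (V₀/V)^(Q_out/(Q_in−Q_out)) = 61.9 × (785/1262.4)^(1.3686) = 32.310 mol.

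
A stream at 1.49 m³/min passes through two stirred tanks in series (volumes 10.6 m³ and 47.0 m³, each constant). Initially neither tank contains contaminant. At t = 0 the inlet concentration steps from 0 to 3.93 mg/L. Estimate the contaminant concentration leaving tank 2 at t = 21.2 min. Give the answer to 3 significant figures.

1.40 mg/L

Species balance on tank i: dCᵢ/dt = (Cᵢ₋₁ − Cᵢ)/τᵢ with τᵢ = Vᵢ/Q.
τ₁ = 10.6/1.49 = 7.1141 min; τ₂ = 47.0/1.49 = 31.544 min.
Tank 1: C₁ = C_in(1 − e^(−t/τ₁)). Tank 2 (τ₁ ≠ τ₂): C₂ = C_in[1 − (τ₁ e^(−t/τ₁) − τ₂ e^(−t/τ₂))/(τ₁ − τ₂)].
At t = 21.2: e^(−t/τ₁) = 0.050793, e^(−t/τ₂) = 0.51064.
C₂ = 3.93·[1 − (7.1141·0.050793 − 31.544·0.51064)/(-24.430)] = 3.93·0.35544 = 1.3969 mg/L.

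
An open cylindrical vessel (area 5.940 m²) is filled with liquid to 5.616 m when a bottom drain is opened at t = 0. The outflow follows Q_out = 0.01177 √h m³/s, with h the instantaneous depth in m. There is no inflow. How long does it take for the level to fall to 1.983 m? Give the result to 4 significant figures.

Volume balance on the tank: A dh/dt = −0.01177 √h.
∫ h^(−1/2) dh = −(0.01177/A) ∫ dt, giving 2√h = 2√h₀ − (0.01177/A) t.
t = 2A(√h₀ − √h)/0.01177 = 2·5.940·(√5.616 − √1.983)/0.01177
  = 11.8800 × (2.36981 − 1.40819) / 0.01177 = 970.607 s.

970.6 s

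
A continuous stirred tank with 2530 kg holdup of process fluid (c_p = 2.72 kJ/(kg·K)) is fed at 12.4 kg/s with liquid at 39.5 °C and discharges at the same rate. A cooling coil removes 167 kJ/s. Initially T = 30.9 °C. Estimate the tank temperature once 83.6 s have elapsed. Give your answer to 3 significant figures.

32.1 °C

M c_p dT/dt = ṁ c_p (T_in − T) − Q̇.
Rearrange: dT/dt = (T_ss − T)/τ with τ = M/ṁ = 204.03 s and T_ss = T_in − Q̇/(ṁ c_p) = 34.549 °C.
T approaches T_ss exponentially: T(t) = T_ss + (T₀ − T_ss) e^(−t/τ).
T(83.6) = 34.549 + (-3.6486)·e^(−83.6/204.03) = 34.549 + (-3.6486)·0.66382 = 32.127 °C.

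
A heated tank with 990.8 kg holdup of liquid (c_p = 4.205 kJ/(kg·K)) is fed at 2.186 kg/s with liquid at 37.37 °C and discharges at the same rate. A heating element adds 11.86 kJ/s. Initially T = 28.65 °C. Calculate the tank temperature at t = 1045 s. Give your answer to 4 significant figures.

Energy balance: M c_p dT/dt = ṁ c_p (T_in − T) + 11.86.
τ = M/ṁ = 453.248 s; T_ss = T_in + Q̇/(ṁ c_p) = 37.37 + 11.86/(2.186·4.205) = 38.6602 °C.
This is linear first-order; T(t) = T_ss + (T₀ − T_ss) e^(−t/τ).
T(1045) = 38.6602 + (-10.0102)·e^(−1045/453.248) = 38.6602 + (-10.0102)·0.0997008 = 37.6622 °C.

37.66 °C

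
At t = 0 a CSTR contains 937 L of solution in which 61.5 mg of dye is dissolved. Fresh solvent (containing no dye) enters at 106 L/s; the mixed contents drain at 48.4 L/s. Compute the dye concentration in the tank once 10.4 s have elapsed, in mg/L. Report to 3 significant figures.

Let m(t) be the amount of dye. Volume: V(t) = V₀ + (Q_in − Q_out) t = 937 + 57.600 t; V(10.4) = 1536.0 L.
No dye enters, so dm/dt = −Q_out · (m/V).
Separate: dm/m = −Q_out dt/V(t) ⇒ ln(m/m₀) = −(Q_out/(Q_in−Q_out)) ln(V/V₀).
m = m₀ (V₀/V)^(Q_out/(Q_in−Q_out)) = 61.5 × (937/1536.0)^(0.84028) = 40.597 mg.
C = m/V = 40.597/1536.0 = 0.026430 mg/L.

0.0264 mg/L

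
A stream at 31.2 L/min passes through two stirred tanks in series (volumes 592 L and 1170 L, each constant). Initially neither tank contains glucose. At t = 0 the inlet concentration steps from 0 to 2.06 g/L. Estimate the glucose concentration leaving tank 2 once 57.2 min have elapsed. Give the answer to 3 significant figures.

Time constants: τᵢ = Vᵢ/Q for each well-mixed tank.
τ₁ = 592/31.2 = 18.974 min; τ₂ = 1170/31.2 = 37.500 min.
Tank 1: C₁ = C_in(1 − e^(−t/τ₁)). Tank 2 (τ₁ ≠ τ₂): C₂ = C_in[1 − (τ₁ e^(−t/τ₁) − τ₂ e^(−t/τ₂))/(τ₁ − τ₂)].
At t = 57.2: e^(−t/τ₁) = 0.049066, e^(−t/τ₂) = 0.21755.
C₂ = 2.06·[1 − (18.974·0.049066 − 37.500·0.21755)/(-18.526)] = 2.06·0.60989 = 1.2564 g/L.

1.26 g/L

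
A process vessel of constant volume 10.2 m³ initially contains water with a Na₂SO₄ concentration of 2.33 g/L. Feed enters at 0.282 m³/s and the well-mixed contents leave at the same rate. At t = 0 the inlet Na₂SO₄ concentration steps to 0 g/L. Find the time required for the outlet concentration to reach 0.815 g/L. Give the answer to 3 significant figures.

38.0 s

Species balance on the tank: V dC/dt = Q(C_in − C), so τ = V/Q = 36.170 s.
C(t) = C_in + (C₀ − C_in) e^(−t/τ). Set C = 0.815 and solve for t:
e^(−t/τ) = (C − C_in)/(C₀ − C_in) = (0.815 − 0)/(2.33 − 0) = 0.34979
t = −τ ln(…) = 36.170 × 1.0504 = 37.994 s.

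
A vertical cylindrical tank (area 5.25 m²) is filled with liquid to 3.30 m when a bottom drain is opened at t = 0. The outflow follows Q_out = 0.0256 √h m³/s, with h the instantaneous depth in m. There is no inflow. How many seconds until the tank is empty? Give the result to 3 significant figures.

A dh/dt = −Q_out = −0.0256 √h.
∫ h^(−1/2) dh = −(0.0256/A) ∫ dt, giving 2√h = 2√h₀ − (0.0256/A) t.
Set h = 0: 2√h₀ = (0.0256/A) t_empty ⇒ t_empty = 2A√h₀/0.0256.
t_empty = 2·5.25·√3.30/0.0256 = 10.500·1.8166/0.0256 = 745.09 s.

745 s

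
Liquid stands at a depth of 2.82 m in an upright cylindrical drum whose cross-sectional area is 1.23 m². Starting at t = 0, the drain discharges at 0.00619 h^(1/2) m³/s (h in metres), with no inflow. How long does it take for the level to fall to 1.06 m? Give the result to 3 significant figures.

258 s

Volume balance on the tank: A dh/dt = −0.00619 √h.
Separate and integrate: 2(√h − √h₀) = −(0.00619/A) t.
t = 2A(√h₀ − √h)/0.00619 = 2·1.23·(√2.82 − √1.06)/0.00619
  = 2.4600 × (1.6793 − 1.0296) / 0.00619 = 258.21 s.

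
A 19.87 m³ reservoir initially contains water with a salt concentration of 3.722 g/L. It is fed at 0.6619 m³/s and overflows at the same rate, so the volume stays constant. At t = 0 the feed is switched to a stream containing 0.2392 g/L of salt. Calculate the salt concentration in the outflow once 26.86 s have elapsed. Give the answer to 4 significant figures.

Unsteady species balance (constant V, well mixed): V dC/dt = Q(C_in − C).
Rewrite as dC/dt + C/τ = C_in/τ, τ = V/Q = 30.0196 s.
Integrating: C(t) = C_in + (C₀ − C_in) e^(−t/τ).
C(26.86) = 0.2392 + (3.722 − 0.2392)·e^(−26.86/30.0196) = 0.2392 + (3.48280)·0.408711 = 1.66266 g/L.

1.663 g/L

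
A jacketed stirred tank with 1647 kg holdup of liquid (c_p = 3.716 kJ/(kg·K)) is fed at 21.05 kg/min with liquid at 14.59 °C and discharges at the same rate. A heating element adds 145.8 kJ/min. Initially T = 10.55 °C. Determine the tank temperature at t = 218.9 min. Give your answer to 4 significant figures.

16.09 °C

M c_p dT/dt = ṁ c_p (T_in − T) + Q̇.
τ = M/ṁ = 78.2423 min; T_ss = T_in + Q̇/(ṁ c_p) = 14.59 + 145.8/(21.05·3.716) = 16.4539 °C.
Integrating: T(t) = T_ss + (T₀ − T_ss) e^(−t/τ).
T(218.9) = 16.4539 + (-5.90393)·e^(−218.9/78.2423) = 16.4539 + (-5.90393)·0.0609489 = 16.0941 °C.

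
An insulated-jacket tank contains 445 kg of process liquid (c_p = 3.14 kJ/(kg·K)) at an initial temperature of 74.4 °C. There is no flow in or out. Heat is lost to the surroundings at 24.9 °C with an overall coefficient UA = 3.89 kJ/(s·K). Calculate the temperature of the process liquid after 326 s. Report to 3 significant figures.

M c_p dT/dt = −UA(T − T_amb).
dT/dt = (T_ss − T)/τ with T_ss = T_amb = 24.900 °C, τ = M c_p/UA = 445·3.14/3.89 = 359.20 s.
T approaches T_ss exponentially: T(t) = T_ss + (T₀ − T_ss) e^(−t/τ).
T(326) = 24.900 + (49.500)·0.40351 = 44.874 °C.

44.9 °C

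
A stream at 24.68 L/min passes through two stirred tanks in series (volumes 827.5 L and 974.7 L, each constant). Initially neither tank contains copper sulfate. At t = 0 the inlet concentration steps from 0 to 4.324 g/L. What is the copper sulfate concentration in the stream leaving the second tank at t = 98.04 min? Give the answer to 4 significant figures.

Species balance on tank i: dCᵢ/dt = (Cᵢ₋₁ − Cᵢ)/τᵢ with τᵢ = Vᵢ/Q.
τ₁ = 827.5/24.68 = 33.5292 min; τ₂ = 974.7/24.68 = 39.4935 min.
Tank 1: C₁ = C_in(1 − e^(−t/τ₁)). Tank 2 (τ₁ ≠ τ₂): C₂ = C_in[1 − (τ₁ e^(−t/τ₁) − τ₂ e^(−t/τ₂))/(τ₁ − τ₂)].
At t = 98.04: e^(−t/τ₁) = 0.0537173, e^(−t/τ₂) = 0.0835397.
C₂ = 4.324·[1 − (33.5292·0.0537173 − 39.4935·0.0835397)/(-5.96434)] = 4.324·0.748810 = 3.23785 g/L.

3.238 g/L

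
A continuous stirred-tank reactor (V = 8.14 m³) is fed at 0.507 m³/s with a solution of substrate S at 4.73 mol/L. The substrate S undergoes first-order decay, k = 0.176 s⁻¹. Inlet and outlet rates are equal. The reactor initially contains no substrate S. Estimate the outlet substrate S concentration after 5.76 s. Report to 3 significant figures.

Species balance: V dC/dt = Q C_in − Q C − k V C.
This is linear with rate a = Q/V + k = 0.23829 s⁻¹.
C_ss = Q C_in/(Q + kV) = 1.2364 mol/L; C(t) = C_ss + (C₀ − C_ss) e^(−a t).
C(5.76) = 1.2364 + (-1.2364)·e^(−0.23829·5.76) = 1.2364 + (-1.2364)·0.25347 = 0.92299 mol/L.

0.923 mol/L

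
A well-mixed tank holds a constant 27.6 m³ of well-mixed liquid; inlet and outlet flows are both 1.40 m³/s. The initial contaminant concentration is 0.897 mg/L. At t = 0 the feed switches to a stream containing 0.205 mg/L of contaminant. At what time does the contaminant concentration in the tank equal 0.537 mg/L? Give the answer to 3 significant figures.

Species balance: V dC/dt = Q(C_in − C) ⇒ τ = V/Q = 19.714 s.
C(t) = C_in + (C₀ − C_in) e^(−t/τ). Set C = 0.537 and solve for t:
e^(−t/τ) = (C − C_in)/(C₀ − C_in) = (0.537 − 0.205)/(0.897 − 0.205) = 0.47977
t = −τ ln(…) = 19.714 × 0.73445 = 14.479 s.

14.5 s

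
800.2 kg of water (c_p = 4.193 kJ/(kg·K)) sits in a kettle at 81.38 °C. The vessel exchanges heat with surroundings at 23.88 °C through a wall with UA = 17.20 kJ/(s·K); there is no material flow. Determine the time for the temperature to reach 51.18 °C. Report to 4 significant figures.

145.3 s

Lumped-capacitance energy balance: M c_p dT/dt = UA(T_amb − T).
τ = M c_p/UA = 195.072 s; T_ss = T_amb = 23.8800 °C.
T(t) = T_ss + (T₀ − T_ss)e^(−t/τ); set T = 51.18:
t = −τ ln[(T − T_ss)/(T₀ − T_ss)] = −195.072 · ln(0.474783) = 145.309 s.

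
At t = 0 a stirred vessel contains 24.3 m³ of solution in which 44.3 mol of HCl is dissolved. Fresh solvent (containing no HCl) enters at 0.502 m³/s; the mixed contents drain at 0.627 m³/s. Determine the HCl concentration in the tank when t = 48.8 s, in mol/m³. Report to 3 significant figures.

Total volume: dV/dt = Q_in − Q_out = -0.12500 m³/s, so V(t) = 24.3 − 0.12500 t and V(48.8) = 18.200 m³.
Solute balance: dm/dt = 0 − Q_out C = −Q_out m/V(t).
Separate: dm/m = −Q_out dt/V(t) ⇒ ln(m/m₀) = −(Q_out/(Q_in−Q_out)) ln(V/V₀).
m = m₀ (V₀/V)^(Q_out/(Q_in−Q_out)) = 44.3 × (24.3/18.200)^(-5.0160) = 10.393 mol.
C = m/V = 10.393/18.200 = 0.57102 mol/m³.

0.571 mol/m³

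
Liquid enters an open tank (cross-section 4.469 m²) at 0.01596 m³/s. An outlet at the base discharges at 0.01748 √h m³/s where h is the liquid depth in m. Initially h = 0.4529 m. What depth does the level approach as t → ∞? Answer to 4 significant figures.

0.8336 m

Level balance: A dh/dt = 0.01596 − 0.01748 √h. Setting dh/dt = 0:
Q_in = 0.01748 √h_ss ⇒ √h_ss = 0.01596/0.01748 = 0.913043.
h_ss = 0.913043² = 0.833648 m. (Since h₀ = 0.4529 m < h_ss, the level will rise toward this value.)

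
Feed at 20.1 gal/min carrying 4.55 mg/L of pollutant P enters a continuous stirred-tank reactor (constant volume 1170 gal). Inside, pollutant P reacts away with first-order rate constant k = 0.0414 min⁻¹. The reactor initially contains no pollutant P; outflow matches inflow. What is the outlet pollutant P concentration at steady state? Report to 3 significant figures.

Species balance: V dC/dt = Q C_in − Q C − k V C.
At steady state: 0 = Q C_in − (Q + kV) C_ss, so C_ss = Q C_in/(Q + kV).
C_ss = 20.1·4.55/(20.1 + 0.0414·1170) = 91.455/68.538 = 1.3344 mg/L.

1.33 mg/L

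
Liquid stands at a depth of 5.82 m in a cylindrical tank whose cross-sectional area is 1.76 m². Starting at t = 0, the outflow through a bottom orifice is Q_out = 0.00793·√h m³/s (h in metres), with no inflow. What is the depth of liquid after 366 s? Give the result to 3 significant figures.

2.52 m

With no inflow, A dh/dt = −0.00793 √h.
∫ h^(−1/2) dh = −(0.00793/A) ∫ dt, giving 2√h = 2√h₀ − (0.00793/A) t.
√h = √5.82 − 0.00793·366/(2·1.76) = 2.4125 − 0.82454 = 1.5879.
h = 1.5879² = 2.5215 m.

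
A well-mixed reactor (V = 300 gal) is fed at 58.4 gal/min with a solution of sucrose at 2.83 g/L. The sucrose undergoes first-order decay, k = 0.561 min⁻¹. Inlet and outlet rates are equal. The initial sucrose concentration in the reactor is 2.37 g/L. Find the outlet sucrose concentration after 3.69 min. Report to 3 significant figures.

0.830 g/L

Accumulation = in − out − consumed: V dC/dt = Q C_in − Q C − k V C.
This is linear with rate a = Q/V + k = 0.75567 min⁻¹.
C_ss = Q C_in/(Q + kV) = 0.72903 g/L; C(t) = C_ss + (C₀ − C_ss) e^(−a t).
C(3.69) = 0.72903 + (1.6410)·e^(−0.75567·3.69) = 0.72903 + (1.6410)·0.061519 = 0.82998 g/L.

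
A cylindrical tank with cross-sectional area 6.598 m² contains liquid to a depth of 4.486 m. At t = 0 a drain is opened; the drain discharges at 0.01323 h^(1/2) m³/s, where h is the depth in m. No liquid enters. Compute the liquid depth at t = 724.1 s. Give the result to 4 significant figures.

1.938 m

A dh/dt = −Q_out = −0.01323 √h.
∫ h^(−1/2) dh = −(0.01323/A) ∫ dt, giving 2√h = 2√h₀ − (0.01323/A) t.
√h = √4.486 − 0.01323·724.1/(2·6.598) = 2.11802 − 0.725966 = 1.39205.
h = 1.39205² = 1.93781 m.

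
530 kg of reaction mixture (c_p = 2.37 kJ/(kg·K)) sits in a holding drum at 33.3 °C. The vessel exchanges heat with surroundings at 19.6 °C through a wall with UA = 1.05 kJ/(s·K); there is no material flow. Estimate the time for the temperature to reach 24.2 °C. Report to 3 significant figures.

Lumped-capacitance energy balance: M c_p dT/dt = UA(T_amb − T).
τ = M c_p/UA = 1196.3 s; T_ss = T_amb = 19.600 °C.
T(t) = T_ss + (T₀ − T_ss)e^(−t/τ); set T = 24.2:
t = −τ ln[(T − T_ss)/(T₀ − T_ss)] = −1196.3 · ln(0.33577) = 1305.6 s.

1310 s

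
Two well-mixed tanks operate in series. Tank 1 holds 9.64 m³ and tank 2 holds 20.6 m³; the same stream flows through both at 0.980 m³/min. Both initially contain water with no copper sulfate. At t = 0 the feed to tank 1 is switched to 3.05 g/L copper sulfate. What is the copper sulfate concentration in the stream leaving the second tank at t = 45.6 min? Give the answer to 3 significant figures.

2.42 g/L

Species balance on tank i: dCᵢ/dt = (Cᵢ₋₁ − Cᵢ)/τᵢ with τᵢ = Vᵢ/Q.
τ₁ = 9.64/0.980 = 9.8367 min; τ₂ = 20.6/0.980 = 21.020 min.
Solving the cascade with C₁(0)=C₂(0)=0 gives C₂(t) = C_in[1 − (τ₁ e^(−t/τ₁) − τ₂ e^(−t/τ₂))/(τ₁ − τ₂)].
At t = 45.6: e^(−t/τ₁) = 0.0096995, e^(−t/τ₂) = 0.11426.
C₂ = 3.05·[1 − (9.8367·0.0096995 − 21.020·0.11426)/(-11.184)] = 3.05·0.79378 = 2.4210 g/L.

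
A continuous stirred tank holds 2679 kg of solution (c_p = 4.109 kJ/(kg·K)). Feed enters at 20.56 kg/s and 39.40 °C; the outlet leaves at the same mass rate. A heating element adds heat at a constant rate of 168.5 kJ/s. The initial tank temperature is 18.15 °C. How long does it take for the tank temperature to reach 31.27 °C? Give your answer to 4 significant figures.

M c_p dT/dt = ṁ c_p (T_in − T) + Q̇.
τ = M/ṁ = 130.302 s; T_ss = T_in + Q̇/(ṁ c_p) = 41.3945 °C.
T(t) = T_ss + (T₀ − T_ss) e^(−t/τ). Set T = 31.27:
e^(−t/τ) = (31.27 − 41.3945)/(18.15 − 41.3945) = 0.435566
t = −130.302 · ln(0.435566) = 108.295 s.

108.3 s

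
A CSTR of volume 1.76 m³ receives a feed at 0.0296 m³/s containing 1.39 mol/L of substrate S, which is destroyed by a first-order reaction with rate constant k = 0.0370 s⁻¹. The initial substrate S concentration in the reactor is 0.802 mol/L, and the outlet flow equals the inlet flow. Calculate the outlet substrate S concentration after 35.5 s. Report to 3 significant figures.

V dC/dt = Q(C_in − C) − k V C.
dC/dt = (Q/V) C_in − (Q/V + k) C; effective rate a = Q/V + k = 0.016818 + 0.0370 = 0.053818 s⁻¹.
C_ss = Q C_in/(Q + kV) = 0.43438 mol/L; C(t) = C_ss + (C₀ − C_ss) e^(−a t).
C(35.5) = 0.43438 + (0.36763)·e^(−0.053818·35.5) = 0.43438 + (0.36763)·0.14800 = 0.48878 mol/L.

0.489 mol/L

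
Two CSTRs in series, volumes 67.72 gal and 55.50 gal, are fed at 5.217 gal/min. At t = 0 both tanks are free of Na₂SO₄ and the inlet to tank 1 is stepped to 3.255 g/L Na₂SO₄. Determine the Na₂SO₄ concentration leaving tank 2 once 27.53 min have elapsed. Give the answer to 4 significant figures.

Species balance on tank i: dCᵢ/dt = (Cᵢ₋₁ − Cᵢ)/τᵢ with τᵢ = Vᵢ/Q.
τ₁ = 67.72/5.217 = 12.9806 min; τ₂ = 55.50/5.217 = 10.6383 min.
Tank 1: C₁ = C_in(1 − e^(−t/τ₁)). Tank 2 (τ₁ ≠ τ₂): C₂ = C_in[1 − (τ₁ e^(−t/τ₁) − τ₂ e^(−t/τ₂))/(τ₁ − τ₂)].
At t = 27.53: e^(−t/τ₁) = 0.119930, e^(−t/τ₂) = 0.0751838.
C₂ = 3.255·[1 − (12.9806·0.119930 − 10.6383·0.0751838)/(2.34234)] = 3.255·0.676847 = 2.20314 g/L.

2.203 g/L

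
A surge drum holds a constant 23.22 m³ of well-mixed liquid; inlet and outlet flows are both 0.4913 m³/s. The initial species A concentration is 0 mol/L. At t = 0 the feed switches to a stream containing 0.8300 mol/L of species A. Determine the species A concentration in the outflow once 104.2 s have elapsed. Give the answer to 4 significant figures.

Transient balance on the dissolved component: V dC/dt = Q(C_in − C).
Rewrite as dC/dt + C/τ = C_in/τ, τ = V/Q = 47.2624 s.
This is linear first-order; C(t) = C_in + (C₀ − C_in) e^(−t/τ).
C(104.2) = 0.8300 + (0 − 0.8300)·e^(−104.2/47.2624) = 0.8300 + (-0.830000)·0.110282 = 0.738466 mol/L.

0.7385 mol/L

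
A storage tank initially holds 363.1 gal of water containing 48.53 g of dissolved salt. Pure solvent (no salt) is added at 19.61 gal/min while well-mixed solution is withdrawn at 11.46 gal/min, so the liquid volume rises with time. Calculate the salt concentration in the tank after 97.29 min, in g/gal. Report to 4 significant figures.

Total volume: dV/dt = Q_in − Q_out = 8.15000 gal/min, so V(t) = 363.1 + 8.15000 t and V(97.29) = 1156.01 gal.
No salt enters, so dm/dt = −Q_out · (m/V).
dm/m = −Q_out dt/(V₀ + 8.15000 t); integrating gives ln(m/m₀) = −(Q_out/(Q_in−Q_out)) ln(V/V₀).
m = m₀ (V₀/V)^(Q_out/(Q_in−Q_out)) = 48.53 × (363.1/1156.01)^(1.40613) = 9.52387 g.
C = m/V = 9.52387/1156.01 = 0.00823855 g/gal.

0.008239 g/gal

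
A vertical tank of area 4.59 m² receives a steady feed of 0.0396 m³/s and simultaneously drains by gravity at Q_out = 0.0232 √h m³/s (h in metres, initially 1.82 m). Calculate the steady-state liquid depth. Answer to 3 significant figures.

Level balance: A dh/dt = 0.0396 − 0.0232 √h. Setting dh/dt = 0:
Q_in = 0.0232 √h_ss ⇒ √h_ss = 0.0396/0.0232 = 1.7069.
h_ss = 1.7069² = 2.9135 m. (Since h₀ = 1.82 m < h_ss, the level will rise toward this value.)

2.91 m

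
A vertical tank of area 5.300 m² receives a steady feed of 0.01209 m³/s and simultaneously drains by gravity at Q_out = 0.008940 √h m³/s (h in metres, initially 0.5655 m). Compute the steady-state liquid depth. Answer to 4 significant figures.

A dh/dt = Q_in − 0.008940 √h. Steady state requires inflow = outflow:
Q_in = 0.008940 √h_ss ⇒ √h_ss = 0.01209/0.008940 = 1.35235.
h_ss = 1.35235² = 1.82885 m. (Since h₀ = 0.5655 m < h_ss, the level will rise toward this value.)

1.829 m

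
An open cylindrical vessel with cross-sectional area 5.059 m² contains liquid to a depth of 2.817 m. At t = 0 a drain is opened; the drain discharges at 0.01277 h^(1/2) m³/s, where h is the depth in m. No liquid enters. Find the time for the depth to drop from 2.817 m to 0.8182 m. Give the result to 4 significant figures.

613.1 s

With no inflow, A dh/dt = −0.01277 √h.
Separate and integrate: 2(√h − √h₀) = −(0.01277/A) t.
t = 2A(√h₀ − √h)/0.01277 = 2·5.059·(√2.817 − √0.8182)/0.01277
  = 10.1180 × (1.67839 − 0.904544) / 0.01277 = 613.140 s.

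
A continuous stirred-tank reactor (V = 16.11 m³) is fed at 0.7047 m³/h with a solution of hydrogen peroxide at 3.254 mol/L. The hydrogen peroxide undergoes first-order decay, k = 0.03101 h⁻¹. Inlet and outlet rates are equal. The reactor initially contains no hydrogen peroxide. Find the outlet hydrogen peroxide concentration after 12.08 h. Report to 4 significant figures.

1.132 mol/L

V dC/dt = Q(C_in − C) − k V C.
This is linear with rate a = Q/V + k = 0.0747530 h⁻¹.
C_ss = Q C_in/(Q + kV) = 1.90413 mol/L; C(t) = C_ss + (C₀ − C_ss) e^(−a t).
C(12.08) = 1.90413 + (-1.90413)·e^(−0.0747530·12.08) = 1.90413 + (-1.90413)·0.405345 = 1.13230 mol/L.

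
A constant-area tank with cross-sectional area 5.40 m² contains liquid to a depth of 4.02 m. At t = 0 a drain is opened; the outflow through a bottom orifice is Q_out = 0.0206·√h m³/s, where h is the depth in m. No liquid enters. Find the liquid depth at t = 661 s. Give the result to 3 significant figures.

0.554 m

A dh/dt = −Q_out = −0.0206 √h.
This is separable: 2 d(√h)/dt = −0.0206/A, so √h = √h₀ − (0.0206/(2A)) t.
√h = √4.02 − 0.0206·661/(2·5.40) = 2.0050 − 1.2608 = 0.74420.
h = 0.74420² = 0.55383 m.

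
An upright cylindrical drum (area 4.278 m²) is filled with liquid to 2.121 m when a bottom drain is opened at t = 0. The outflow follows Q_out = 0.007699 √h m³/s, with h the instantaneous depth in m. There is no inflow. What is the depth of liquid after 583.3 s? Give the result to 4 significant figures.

Accumulation of liquid (constant cross-section A): A dh/dt = −0.007699 √h.
Separate and integrate: 2(√h − √h₀) = −(0.007699/A) t.
√h = √2.121 − 0.007699·583.3/(2·4.278) = 1.45637 − 0.524875 = 0.931491.
h = 0.931491² = 0.867675 m.

0.8677 m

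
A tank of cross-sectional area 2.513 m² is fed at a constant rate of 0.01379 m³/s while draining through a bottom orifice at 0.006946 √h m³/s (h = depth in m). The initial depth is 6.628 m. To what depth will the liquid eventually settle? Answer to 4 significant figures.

A dh/dt = Q_in − 0.006946 √h. Steady state requires inflow = outflow:
Q_in = 0.006946 √h_ss ⇒ √h_ss = 0.01379/0.006946 = 1.98532.
h_ss = 1.98532² = 3.94148 m. (Since h₀ = 6.628 m > h_ss, the level will fall toward this value.)

3.941 m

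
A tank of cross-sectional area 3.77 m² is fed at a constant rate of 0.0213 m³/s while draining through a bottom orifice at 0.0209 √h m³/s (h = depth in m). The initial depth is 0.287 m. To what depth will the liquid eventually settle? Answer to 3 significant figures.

1.04 m

A dh/dt = Q_in − 0.0209 √h. Steady state requires inflow = outflow:
Q_in = 0.0209 √h_ss ⇒ √h_ss = 0.0213/0.0209 = 1.0191.
h_ss = 1.0191² = 1.0386 m. (Since h₀ = 0.287 m < h_ss, the level will rise toward this value.)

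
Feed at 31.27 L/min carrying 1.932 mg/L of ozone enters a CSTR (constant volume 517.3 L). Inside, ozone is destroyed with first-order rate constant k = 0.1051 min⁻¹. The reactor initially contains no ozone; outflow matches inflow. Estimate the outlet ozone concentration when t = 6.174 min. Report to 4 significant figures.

Species balance: V dC/dt = Q C_in − Q C − k V C.
dC/dt = (Q/V) C_in − (Q/V + k) C; effective rate a = Q/V + k = 0.0604485 + 0.1051 = 0.165548 min⁻¹.
C_ss = Q C_in/(Q + kV) = 0.705452 mg/L; C(t) = C_ss + (C₀ − C_ss) e^(−a t).
C(6.174) = 0.705452 + (-0.705452)·e^(−0.165548·6.174) = 0.705452 + (-0.705452)·0.359840 = 0.451602 mg/L.

0.4516 mg/L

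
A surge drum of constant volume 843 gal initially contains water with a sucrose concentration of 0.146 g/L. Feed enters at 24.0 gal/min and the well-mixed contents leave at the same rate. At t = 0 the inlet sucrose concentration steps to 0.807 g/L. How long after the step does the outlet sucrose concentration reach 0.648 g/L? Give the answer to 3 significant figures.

50.0 min

Species balance: V dC/dt = Q(C_in − C) ⇒ τ = V/Q = 35.125 min.
C(t) = C_in + (C₀ − C_in) e^(−t/τ). Set C = 0.648 and solve for t:
e^(−t/τ) = (C − C_in)/(C₀ − C_in) = (0.648 − 0.807)/(0.146 − 0.807) = 0.24054
t = −τ ln(…) = 35.125 × 1.4248 = 50.048 min.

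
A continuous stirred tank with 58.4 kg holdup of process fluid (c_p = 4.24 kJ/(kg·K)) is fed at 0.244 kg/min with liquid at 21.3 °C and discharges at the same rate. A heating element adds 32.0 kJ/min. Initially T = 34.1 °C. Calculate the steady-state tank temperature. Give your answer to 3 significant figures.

52.2 °C

M c_p dT/dt = ṁ c_p (T_in − T) + Q̇.
At steady state dT/dt = 0 ⇒ T_ss = T_in + Q̇/(ṁ c_p) = 21.3 + 32.0/(0.244·4.24) = 52.231 °C.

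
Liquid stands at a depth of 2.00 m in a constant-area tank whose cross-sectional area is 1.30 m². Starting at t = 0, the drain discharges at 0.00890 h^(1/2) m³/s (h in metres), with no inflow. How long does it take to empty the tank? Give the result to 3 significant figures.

A dh/dt = −Q_out = −0.00890 √h.
This is separable: 2 d(√h)/dt = −0.00890/A, so √h = √h₀ − (0.00890/(2A)) t.
Set h = 0: 2√h₀ = (0.00890/A) t_empty ⇒ t_empty = 2A√h₀/0.00890.
t_empty = 2·1.30·√2.00/0.00890 = 2.6000·1.4142/0.00890 = 413.14 s.

413 s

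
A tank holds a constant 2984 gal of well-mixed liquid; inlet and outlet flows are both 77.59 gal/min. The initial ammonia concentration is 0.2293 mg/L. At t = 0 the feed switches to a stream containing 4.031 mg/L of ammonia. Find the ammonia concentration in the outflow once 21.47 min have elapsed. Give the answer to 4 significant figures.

Species balance on the tank: V dC/dt = Q(C_in − C).
Rewrite as dC/dt + C/τ = C_in/τ, τ = V/Q = 38.4586 min.
Integrating: C(t) = C_in + (C₀ − C_in) e^(−t/τ).
C(21.47) = 4.031 + (0.2293 − 4.031)·e^(−21.47/38.4586) = 4.031 + (-3.80170)·0.572202 = 1.85566 mg/L.

1.856 mg/L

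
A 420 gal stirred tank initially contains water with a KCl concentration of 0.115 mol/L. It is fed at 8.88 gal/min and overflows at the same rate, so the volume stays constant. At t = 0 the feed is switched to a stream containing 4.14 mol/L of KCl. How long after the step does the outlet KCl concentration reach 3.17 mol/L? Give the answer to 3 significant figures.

67.3 min

Species balance: V dC/dt = Q(C_in − C) ⇒ τ = V/Q = 47.297 min.
C(t) = C_in + (C₀ − C_in) e^(−t/τ). Set C = 3.17 and solve for t:
e^(−t/τ) = (C − C_in)/(C₀ − C_in) = (3.17 − 4.14)/(0.115 − 4.14) = 0.24099
t = −τ ln(…) = 47.297 × 1.4230 = 67.303 min.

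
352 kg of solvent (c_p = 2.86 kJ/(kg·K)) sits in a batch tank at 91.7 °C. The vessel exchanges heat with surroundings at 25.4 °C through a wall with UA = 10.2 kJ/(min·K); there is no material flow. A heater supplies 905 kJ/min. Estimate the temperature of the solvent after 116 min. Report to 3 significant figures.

Energy balance: M c_p dT/dt = −UA(T − T_amb) + Q̇.
dT/dt = (T_ss − T)/τ with T_ss = T_amb + Q̇/UA = 25.4 + 905/10.2 = 114.13 °C, τ = M c_p/UA = 352·2.86/10.2 = 98.698 min.
T approaches T_ss exponentially: T(t) = T_ss + (T₀ − T_ss) e^(−t/τ).
T(116) = 114.13 + (-22.425)·0.30873 = 107.20 °C.

107 °C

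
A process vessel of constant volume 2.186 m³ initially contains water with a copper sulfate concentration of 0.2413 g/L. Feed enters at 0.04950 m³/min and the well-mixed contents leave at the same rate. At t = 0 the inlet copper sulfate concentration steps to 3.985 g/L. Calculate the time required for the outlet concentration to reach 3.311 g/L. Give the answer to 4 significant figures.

75.72 min

Accumulation = in − out for the solute gives V dC/dt = Q(C_in − C), so τ = V/Q = 44.1616 min.
C(t) = C_in + (C₀ − C_in) e^(−t/τ). Set C = 3.311 and solve for t:
e^(−t/τ) = (C − C_in)/(C₀ − C_in) = (3.311 − 3.985)/(0.2413 − 3.985) = 0.180036
t = −τ ln(…) = 44.1616 × 1.71460 = 75.7195 min.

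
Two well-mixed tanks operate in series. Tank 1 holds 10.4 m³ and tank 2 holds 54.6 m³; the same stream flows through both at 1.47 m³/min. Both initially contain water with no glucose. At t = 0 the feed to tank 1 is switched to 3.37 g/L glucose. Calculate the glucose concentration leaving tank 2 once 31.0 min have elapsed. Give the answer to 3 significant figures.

Each tank obeys Vᵢ dCᵢ/dt = Q(Cᵢ₋₁ − Cᵢ), so τᵢ = Vᵢ/Q.
τ₁ = 10.4/1.47 = 7.0748 min; τ₂ = 54.6/1.47 = 37.143 min.
Tank 1: C₁ = C_in(1 − e^(−t/τ₁)). Tank 2 (τ₁ ≠ τ₂): C₂ = C_in[1 − (τ₁ e^(−t/τ₁) − τ₂ e^(−t/τ₂))/(τ₁ − τ₂)].
At t = 31.0: e^(−t/τ₁) = 0.012504, e^(−t/τ₂) = 0.43404.
C₂ = 3.37·[1 − (7.0748·0.012504 − 37.143·0.43404)/(-30.068)] = 3.37·0.46677 = 1.5730 g/L.

1.57 g/L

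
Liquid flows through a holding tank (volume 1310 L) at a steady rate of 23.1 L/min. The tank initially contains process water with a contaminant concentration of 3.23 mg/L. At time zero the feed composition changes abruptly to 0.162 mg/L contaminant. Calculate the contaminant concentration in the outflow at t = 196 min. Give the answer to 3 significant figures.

0.259 mg/L

Accumulation = in − out for the solute gives V dC/dt = Q(C_in − C).
Rewrite as dC/dt + C/τ = C_in/τ, τ = V/Q = 56.710 min.
C approaches C_in exponentially: C(t) = C_in + (C₀ − C_in) e^(−t/τ).
C(196) = 0.162 + (3.23 − 0.162)·e^(−196/56.710) = 0.162 + (3.0680)·0.031550 = 0.25880 mg/L.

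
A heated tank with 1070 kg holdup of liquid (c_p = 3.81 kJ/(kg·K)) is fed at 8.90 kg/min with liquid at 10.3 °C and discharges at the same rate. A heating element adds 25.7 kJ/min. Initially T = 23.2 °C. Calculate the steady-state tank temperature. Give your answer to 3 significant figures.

Heat balance on the well-mixed liquid: M c_p dT/dt = ṁ c_p (T_in − T) + 25.7.
At steady state dT/dt = 0 ⇒ T_ss = T_in + Q̇/(ṁ c_p) = 10.3 + 25.7/(8.90·3.81) = 11.058 °C.

11.1 °C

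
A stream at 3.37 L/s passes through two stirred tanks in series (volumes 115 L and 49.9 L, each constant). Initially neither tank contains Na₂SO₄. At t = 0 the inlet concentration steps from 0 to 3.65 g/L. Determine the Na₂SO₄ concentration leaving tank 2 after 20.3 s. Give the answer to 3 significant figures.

Each tank obeys Vᵢ dCᵢ/dt = Q(Cᵢ₋₁ − Cᵢ), so τᵢ = Vᵢ/Q.
τ₁ = 115/3.37 = 34.125 s; τ₂ = 49.9/3.37 = 14.807 s.
Solving the cascade with C₁(0)=C₂(0)=0 gives C₂(t) = C_in[1 − (τ₁ e^(−t/τ₁) − τ₂ e^(−t/τ₂))/(τ₁ − τ₂)].
At t = 20.3: e^(−t/τ₁) = 0.55163, e^(−t/τ₂) = 0.25386.
C₂ = 3.65·[1 − (34.125·0.55163 − 14.807·0.25386)/(19.318)] = 3.65·0.22013 = 0.80347 g/L.

0.803 g/L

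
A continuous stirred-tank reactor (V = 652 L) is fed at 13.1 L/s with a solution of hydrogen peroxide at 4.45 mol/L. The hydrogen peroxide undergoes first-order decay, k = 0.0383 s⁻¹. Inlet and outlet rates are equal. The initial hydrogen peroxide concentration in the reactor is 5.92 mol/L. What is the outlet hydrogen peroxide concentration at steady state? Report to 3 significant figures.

V dC/dt = Q(C_in − C) − k V C.
Steady state (dC/dt = 0): C_ss = Q C_in/(Q + kV) = C_in/(1 + kV/Q).
C_ss = 13.1·4.45/(13.1 + 0.0383·652) = 58.295/38.072 = 1.5312 mol/L.

1.53 mol/L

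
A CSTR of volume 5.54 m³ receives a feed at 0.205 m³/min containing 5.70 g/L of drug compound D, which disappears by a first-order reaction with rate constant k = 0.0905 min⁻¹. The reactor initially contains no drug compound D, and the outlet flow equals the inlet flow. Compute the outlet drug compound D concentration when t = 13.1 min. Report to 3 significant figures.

Species balance: V dC/dt = Q C_in − Q C − k V C.
This is linear with rate a = Q/V + k = 0.12750 min⁻¹.
C_ss = Q C_in/(Q + kV) = 1.6542 g/L; C(t) = C_ss + (C₀ − C_ss) e^(−a t).
C(13.1) = 1.6542 + (-1.6542)·e^(−0.12750·13.1) = 1.6542 + (-1.6542)·0.18819 = 1.3429 g/L.

1.34 g/L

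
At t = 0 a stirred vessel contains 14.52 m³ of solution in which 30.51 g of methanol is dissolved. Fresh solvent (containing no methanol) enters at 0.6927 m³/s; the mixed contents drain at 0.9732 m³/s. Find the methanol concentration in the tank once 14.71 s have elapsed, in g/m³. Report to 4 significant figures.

Let m(t) be the amount of methanol. Volume: V(t) = V₀ + (Q_in − Q_out) t = 14.52 − 0.280500 t; V(14.71) = 10.3938 m³.
Species balance (pure solvent in): dm/dt = −Q_out · m/V(t).
Separate: dm/m = −Q_out dt/V(t) ⇒ ln(m/m₀) = −(Q_out/(Q_in−Q_out)) ln(V/V₀).
m = m₀ (V₀/V)^(Q_out/(Q_in−Q_out)) = 30.51 × (14.52/10.3938)^(-3.46952) = 9.56536 g.
C = m/V = 9.56536/10.3938 = 0.920291 g/m³.

0.9203 g/m³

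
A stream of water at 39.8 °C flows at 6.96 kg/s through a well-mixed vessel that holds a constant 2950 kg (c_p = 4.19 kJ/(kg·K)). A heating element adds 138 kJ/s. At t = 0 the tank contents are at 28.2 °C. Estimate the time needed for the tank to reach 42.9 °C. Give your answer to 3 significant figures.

M c_p dT/dt = ṁ c_p (T_in − T) + Q̇.
τ = M/ṁ = 423.85 s; T_ss = T_in + Q̇/(ṁ c_p) = 44.532 °C.
T(t) = T_ss + (T₀ − T_ss) e^(−t/τ). Set T = 42.9:
e^(−t/τ) = (42.9 − 44.532)/(28.2 − 44.532) = 0.099933
t = −423.85 · ln(0.099933) = 976.24 s.

976 s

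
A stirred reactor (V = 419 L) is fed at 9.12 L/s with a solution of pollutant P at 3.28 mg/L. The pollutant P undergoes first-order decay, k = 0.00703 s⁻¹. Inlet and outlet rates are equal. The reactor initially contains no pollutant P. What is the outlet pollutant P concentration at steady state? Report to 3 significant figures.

Accumulation = in − out − consumed: V dC/dt = Q C_in − Q C − k V C.
Steady state (dC/dt = 0): C_ss = Q C_in/(Q + kV) = C_in/(1 + kV/Q).
C_ss = 9.12·3.28/(9.12 + 0.00703·419) = 29.914/12.066 = 2.4793 mg/L.

2.48 mg/L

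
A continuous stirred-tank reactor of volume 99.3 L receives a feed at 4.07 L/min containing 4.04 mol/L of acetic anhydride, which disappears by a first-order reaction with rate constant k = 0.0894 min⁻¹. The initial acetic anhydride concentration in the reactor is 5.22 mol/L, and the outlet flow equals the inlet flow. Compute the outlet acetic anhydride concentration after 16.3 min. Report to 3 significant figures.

Species balance: V dC/dt = Q C_in − Q C − k V C.
dC/dt = (Q/V) C_in − (Q/V + k) C; effective rate a = Q/V + k = 0.040987 + 0.0894 = 0.13039 min⁻¹.
C_ss = Q C_in/(Q + kV) = 1.2700 mol/L; C(t) = C_ss + (C₀ − C_ss) e^(−a t).
C(16.3) = 1.2700 + (3.9500)·e^(−0.13039·16.3) = 1.2700 + (3.9500)·0.11940 = 1.7416 mol/L.

1.74 mol/L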